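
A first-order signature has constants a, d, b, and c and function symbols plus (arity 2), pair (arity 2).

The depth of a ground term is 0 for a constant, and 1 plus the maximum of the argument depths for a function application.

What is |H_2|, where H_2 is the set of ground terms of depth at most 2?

2596

Let N_k count ground terms of depth at most k. Each non-constant term of depth ≤ k is some function symbol applied to depth-≤(k−1) arguments, giving N_k = 4 + N_{k-1}^2 + N_{k-1}^2.
N_0 = 4
N_1 = 4 + 4^2 + 4^2 = 36
N_2 = 4 + 36^2 + 36^2 = 2596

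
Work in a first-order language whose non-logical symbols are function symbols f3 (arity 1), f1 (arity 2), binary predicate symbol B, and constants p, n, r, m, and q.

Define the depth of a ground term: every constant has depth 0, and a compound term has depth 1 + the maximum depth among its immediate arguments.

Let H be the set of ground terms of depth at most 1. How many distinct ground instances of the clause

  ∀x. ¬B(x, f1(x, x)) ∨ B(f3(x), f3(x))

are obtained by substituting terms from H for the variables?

Ground terms of depth ≤ 1:
  If N_k denotes the number of depth-≤k ground terms, the 5 constants give N_0 = 5, and each function symbol of arity r contributes N_{k-1}^r new terms at level k: N_k = 5 + N_{k-1} + N_{k-1}^2.
  N_0 = 5
  N_1 = 5 + 5 + 5^2 = 35
So there are 35 ground terms available for substitution.
The body mentions the single quantified variable x; since ground terms form a free algebra, no two substitutions collapse to the same formula.
Number of ground instances = 35.

35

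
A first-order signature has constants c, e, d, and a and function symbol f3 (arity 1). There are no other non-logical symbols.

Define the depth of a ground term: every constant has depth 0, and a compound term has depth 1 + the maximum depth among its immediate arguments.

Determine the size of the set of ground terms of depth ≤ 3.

16

Let N_k count ground terms of depth at most k. Each non-constant term of depth ≤ k is some function symbol applied to depth-≤(k−1) arguments, giving N_k = 4 + N_{k-1}.
N_0 = 4
N_1 = 4 + 4 = 8
N_2 = 4 + 8 = 12
N_3 = 4 + 12 = 16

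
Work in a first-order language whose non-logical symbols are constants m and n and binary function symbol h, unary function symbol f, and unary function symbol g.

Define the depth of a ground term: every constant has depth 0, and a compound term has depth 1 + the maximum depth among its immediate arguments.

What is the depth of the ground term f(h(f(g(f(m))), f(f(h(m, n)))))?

5

depth(f(m)) = 1 + depth(m) = 1 + 0 = 1
depth(g(f(m))) = 1 + depth(f(m)) = 1 + 1 = 2
depth(f(g(f(m)))) = 1 + depth(g(f(m))) = 1 + 2 = 3
depth(h(m, n)) = 1 + max(0, 0) = 1
depth(f(h(m, n))) = 1 + depth(h(m, n)) = 1 + 1 = 2
depth(f(f(h(m, n)))) = 1 + depth(f(h(m, n))) = 1 + 2 = 3
depth(h(f(g(f(m))), f(f(h(m, n))))) = 1 + max(3, 3) = 4
depth(f(h(f(g(f(m))), f(f(h(m, n)))))) = 1 + depth(h(f(g(f(m))), f(f(h(m, n))))) = 1 + 4 = 5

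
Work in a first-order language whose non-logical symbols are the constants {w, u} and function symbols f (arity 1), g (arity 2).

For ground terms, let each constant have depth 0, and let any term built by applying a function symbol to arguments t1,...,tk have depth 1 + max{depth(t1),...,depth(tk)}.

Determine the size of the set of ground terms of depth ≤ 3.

5552

Count level by level. With function symbols f/1, g/2, the terms of depth ≤ k are the 2 constants together with each function applied to depth-≤(k−1) tuples, so N_k = 2 + N_{k-1} + N_{k-1}^2.
N_0 = 2
N_1 = 2 + 2 + 2^2 = 8
N_2 = 2 + 8 + 8^2 = 74
N_3 = 2 + 74 + 74^2 = 5552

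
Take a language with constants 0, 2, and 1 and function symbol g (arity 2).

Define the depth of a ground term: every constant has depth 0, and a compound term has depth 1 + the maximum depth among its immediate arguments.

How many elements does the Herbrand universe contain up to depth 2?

If N_k denotes the number of depth-≤k ground terms, the 3 constants give N_0 = 3, and each function symbol of arity r contributes N_{k-1}^r new terms at level k: N_k = 3 + N_{k-1}^2.
N_0 = 3
N_1 = 3 + 3^2 = 12
N_2 = 3 + 12^2 = 147

147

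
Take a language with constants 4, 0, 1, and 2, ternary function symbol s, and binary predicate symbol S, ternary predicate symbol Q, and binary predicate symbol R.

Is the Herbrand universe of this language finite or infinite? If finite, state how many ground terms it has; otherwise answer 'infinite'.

The signature has at least one function symbol (s, arity 3) and at least one constant (4).
Iterating s gives infinitely many distinct ground terms: 4, s(4, 4, 4), s(s(4, 4, 4), s(4, 4, 4), s(4, 4, 4)), ...
So the Herbrand universe is infinite.

infinite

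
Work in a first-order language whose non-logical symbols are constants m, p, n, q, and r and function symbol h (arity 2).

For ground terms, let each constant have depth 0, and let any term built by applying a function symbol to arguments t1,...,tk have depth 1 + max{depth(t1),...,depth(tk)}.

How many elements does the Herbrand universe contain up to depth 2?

905

Write N_k for the number of ground terms of depth ≤ k. A term of depth ≤ k is either a constant or a function symbol applied to arguments of depth ≤ k−1, so N_k = 5 + N_{k-1}^2.
N_0 = 5
N_1 = 5 + 5^2 = 30
N_2 = 5 + 30^2 = 905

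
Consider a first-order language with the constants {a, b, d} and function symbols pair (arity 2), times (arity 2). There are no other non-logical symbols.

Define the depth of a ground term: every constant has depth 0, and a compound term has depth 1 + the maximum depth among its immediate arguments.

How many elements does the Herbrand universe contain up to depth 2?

885

Let N_k count ground terms of depth at most k. Each non-constant term of depth ≤ k is some function symbol applied to depth-≤(k−1) arguments, giving N_k = 3 + N_{k-1}^2 + N_{k-1}^2.
N_0 = 3
N_1 = 3 + 3^2 + 3^2 = 21
N_2 = 3 + 21^2 + 21^2 = 885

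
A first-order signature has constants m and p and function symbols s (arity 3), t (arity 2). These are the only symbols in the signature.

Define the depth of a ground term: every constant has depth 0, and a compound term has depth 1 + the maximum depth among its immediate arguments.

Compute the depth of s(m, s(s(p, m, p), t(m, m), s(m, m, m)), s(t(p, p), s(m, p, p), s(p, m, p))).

depth(s(p, m, p)) = 1 + max(0, 0, 0) = 1
depth(t(m, m)) = 1 + max(0, 0) = 1
depth(s(m, m, m)) = 1 + max(0, 0, 0) = 1
depth(s(s(p, m, p), t(m, m), s(m, m, m))) = 1 + max(1, 1, 1) = 2
depth(t(p, p)) = 1 + max(0, 0) = 1
depth(s(m, p, p)) = 1 + max(0, 0, 0) = 1
depth(s(t(p, p), s(m, p, p), s(p, m, p))) = 1 + max(1, 1, 1) = 2
depth(s(m, s(s(p, m, p), t(m, m), s(m, m, m)), s(t(p, p), s(m, p, p), s(p, m, p)))) = 1 + max(0, 2, 2) = 3

3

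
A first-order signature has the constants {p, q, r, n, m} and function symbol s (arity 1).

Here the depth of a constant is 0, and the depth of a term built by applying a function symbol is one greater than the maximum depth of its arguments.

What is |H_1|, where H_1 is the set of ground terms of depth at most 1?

10

Write N_k for the number of ground terms of depth ≤ k. A term of depth ≤ k is either a constant or a function symbol applied to arguments of depth ≤ k−1, so N_k = 5 + N_{k-1}.
N_0 = 5
N_1 = 5 + 5 = 10
Explicitly: p, q, r, n, m, s(p), s(q), s(r), s(n), s(m).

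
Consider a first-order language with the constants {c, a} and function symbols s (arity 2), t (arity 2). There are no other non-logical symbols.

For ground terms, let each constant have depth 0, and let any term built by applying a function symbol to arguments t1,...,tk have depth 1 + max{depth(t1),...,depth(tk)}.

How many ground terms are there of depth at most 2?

202

Let N_k = |{terms of depth ≤ k}|. Then N_0 = 2 and N_k = 2 + N_{k-1}^2 + N_{k-1}^2 for k ≥ 1 (one summand per function symbol, arity giving the exponent).
N_0 = 2
N_1 = 2 + 2^2 + 2^2 = 10
N_2 = 2 + 10^2 + 10^2 = 202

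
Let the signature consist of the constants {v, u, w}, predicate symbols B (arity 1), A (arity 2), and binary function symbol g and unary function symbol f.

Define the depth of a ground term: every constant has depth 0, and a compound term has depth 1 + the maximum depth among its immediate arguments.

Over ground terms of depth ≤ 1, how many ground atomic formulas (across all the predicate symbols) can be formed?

240

First count ground terms of depth ≤ 1.
Count level by level. With function symbols g/2, f/1, the terms of depth ≤ k are the 3 constants together with each function applied to depth-≤(k−1) tuples, so N_k = 3 + N_{k-1}^2 + N_{k-1}.
N_0 = 3
N_1 = 3 + 3^2 + 3 = 15
So |H| = 15.
Ground atoms are formed by filling each argument slot of a predicate with a term from H, so an r-ary predicate gives |H|^r atoms:
  B: 15;  A: 15^2 = 225
Total ground atoms: 15 + 225 = 240.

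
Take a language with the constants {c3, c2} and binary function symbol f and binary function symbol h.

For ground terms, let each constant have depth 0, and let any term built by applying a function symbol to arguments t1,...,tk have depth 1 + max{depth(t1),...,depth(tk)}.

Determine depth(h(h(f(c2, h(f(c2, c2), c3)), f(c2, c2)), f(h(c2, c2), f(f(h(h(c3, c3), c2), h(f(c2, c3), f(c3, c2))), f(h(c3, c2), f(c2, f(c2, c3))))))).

6

depth(f(c2, c2)) = 1 + max(0, 0) = 1
depth(h(f(c2, c2), c3)) = 1 + max(1, 0) = 2
depth(f(c2, h(f(c2, c2), c3))) = 1 + max(0, 2) = 3
depth(h(f(c2, h(f(c2, c2), c3)), f(c2, c2))) = 1 + max(3, 1) = 4
depth(h(c2, c2)) = 1 + max(0, 0) = 1
depth(h(c3, c3)) = 1 + max(0, 0) = 1
depth(h(h(c3, c3), c2)) = 1 + max(1, 0) = 2
depth(f(c2, c3)) = 1 + max(0, 0) = 1
depth(f(c3, c2)) = 1 + max(0, 0) = 1
depth(h(f(c2, c3), f(c3, c2))) = 1 + max(1, 1) = 2
depth(f(h(h(c3, c3), c2), h(f(c2, c3), f(c3, c2)))) = 1 + max(2, 2) = 3
depth(h(c3, c2)) = 1 + max(0, 0) = 1
depth(f(c2, f(c2, c3))) = 1 + max(0, 1) = 2
depth(f(h(c3, c2), f(c2, f(c2, c3)))) = 1 + max(1, 2) = 3
depth(f(f(h(h(c3, c3), c2), h(f(c2, c3), f(c3, c2))), f(h(c3, c2), f(c2, f(c2, c3))))) = 1 + max(3, 3) = 4
depth(f(h(c2, c2), f(f(h(h(c3, c3), c2), h(f(c2, c3), f(c3, c2))), f(h(c3, c2), f(c2, f(c2, c3)))))) = 1 + max(1, 4) = 5
depth(h(h(f(c2, h(f(c2, c2), c3)), f(c2, c2)), f(h(c2, c2), f(f(h(h(c3, c3), c2), h(f(c2, c3), f(c3, c2))), f(h(c3, c2), f(c2, f(c2, c3))))))) = 1 + max(4, 5) = 6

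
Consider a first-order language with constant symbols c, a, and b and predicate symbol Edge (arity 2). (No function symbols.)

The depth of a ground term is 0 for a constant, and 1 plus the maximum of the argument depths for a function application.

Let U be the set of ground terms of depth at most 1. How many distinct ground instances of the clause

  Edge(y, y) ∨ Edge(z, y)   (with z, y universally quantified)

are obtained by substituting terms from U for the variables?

9

Ground terms of depth ≤ 1:
  With no function symbols every ground term is a constant, so there are exactly 3 ground terms at every depth bound.
  N_0 = 3
  N_1 = 3
  Explicitly: c, a, b.
So there are 3 ground terms available for substitution.
The body mentions every one of the 2 quantified variables; since ground terms form a free algebra, no two substitutions collapse to the same formula.
Number of ground instances = 3^2 = 9.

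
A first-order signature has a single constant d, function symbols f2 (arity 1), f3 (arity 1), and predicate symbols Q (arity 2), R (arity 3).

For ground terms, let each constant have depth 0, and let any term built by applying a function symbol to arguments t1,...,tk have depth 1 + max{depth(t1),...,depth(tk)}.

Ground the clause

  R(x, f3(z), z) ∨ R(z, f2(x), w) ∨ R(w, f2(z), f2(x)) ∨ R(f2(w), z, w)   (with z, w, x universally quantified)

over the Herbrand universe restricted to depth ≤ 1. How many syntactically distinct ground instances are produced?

27

Ground terms of depth ≤ 1:
  If N_k denotes the number of depth-≤k ground terms, the 1 constant gives N_0 = 1, and each function symbol of arity r contributes N_{k-1}^r new terms at level k: N_k = 1 + N_{k-1} + N_{k-1}.
  N_0 = 1
  N_1 = 1 + 1 + 1 = 3
  Explicitly: d, f2(d), f3(d).
So there are 3 ground terms available for substitution.
Each of z, w, x ranges independently over the available ground terms, and distinct assignments produce distinct instances.
Number of ground instances = 3^3 = 27.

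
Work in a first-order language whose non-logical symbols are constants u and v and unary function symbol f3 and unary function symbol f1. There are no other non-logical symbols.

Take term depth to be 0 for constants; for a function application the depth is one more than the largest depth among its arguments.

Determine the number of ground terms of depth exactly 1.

4

Let N_k count ground terms of depth at most k. Each non-constant term of depth ≤ k is some function symbol applied to depth-≤(k−1) arguments, giving N_k = 2 + N_{k-1} + N_{k-1}.
N_0 = 2
N_1 = 2 + 2 + 2 = 6
Terms of depth exactly 1: N_1 − N_0 = 6 − 2 = 4.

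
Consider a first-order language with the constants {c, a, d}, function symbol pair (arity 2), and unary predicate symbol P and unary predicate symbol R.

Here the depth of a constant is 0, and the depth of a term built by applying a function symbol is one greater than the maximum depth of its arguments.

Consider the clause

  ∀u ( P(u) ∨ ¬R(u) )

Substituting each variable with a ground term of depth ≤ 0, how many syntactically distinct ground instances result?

Ground terms of depth ≤ 0:
  Let N_k count ground terms of depth at most k. Each non-constant term of depth ≤ k is some function symbol applied to depth-≤(k−1) arguments, giving N_k = 3 + N_{k-1}^2.
  N_0 = 3
  Explicitly: c, a, d.
So there are 3 ground terms available for substitution.
The variable u ranges independently over the available ground terms, and distinct assignments produce distinct instances.
Number of ground instances = 3.

3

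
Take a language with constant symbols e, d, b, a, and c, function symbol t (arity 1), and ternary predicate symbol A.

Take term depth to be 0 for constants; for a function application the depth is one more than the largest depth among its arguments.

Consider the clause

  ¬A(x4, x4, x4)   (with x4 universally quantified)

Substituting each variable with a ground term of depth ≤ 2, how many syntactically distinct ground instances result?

15

Ground terms of depth ≤ 2:
  If N_k denotes the number of depth-≤k ground terms, the 5 constants give N_0 = 5, and each function symbol of arity r contributes N_{k-1}^r new terms at level k: N_k = 5 + N_{k-1}.
  N_0 = 5
  N_1 = 5 + 5 = 10
  N_2 = 5 + 10 = 15
So there are 15 ground terms available for substitution.
The clause has 1 distinct variable (x4), which appears in the body. In the free term algebra distinct substitutions yield syntactically distinct ground instances.
Number of ground instances = 15.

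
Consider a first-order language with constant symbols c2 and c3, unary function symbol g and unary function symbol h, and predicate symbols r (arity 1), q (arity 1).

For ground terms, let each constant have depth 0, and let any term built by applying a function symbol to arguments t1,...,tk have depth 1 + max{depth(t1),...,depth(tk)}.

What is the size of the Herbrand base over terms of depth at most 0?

4

First count ground terms of depth ≤ 0.
If N_k denotes the number of depth-≤k ground terms, the 2 constants give N_0 = 2, and each function symbol of arity r contributes N_{k-1}^r new terms at level k: N_k = 2 + N_{k-1} + N_{k-1}.
N_0 = 2
So |H| = 2.
Ground atoms are formed by filling each argument slot of a predicate with a term from H, so an r-ary predicate gives |H|^r atoms:
  r: 2;  q: 2
Total ground atoms: 2 + 2 = 4.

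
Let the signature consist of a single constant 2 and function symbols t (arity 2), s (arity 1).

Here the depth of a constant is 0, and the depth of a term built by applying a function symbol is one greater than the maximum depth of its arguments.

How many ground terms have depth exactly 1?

Count level by level. With function symbols t/2, s/1, the terms of depth ≤ k are the 1 constant together with each function applied to depth-≤(k−1) tuples, so N_k = 1 + N_{k-1}^2 + N_{k-1}.
N_0 = 1
N_1 = 1 + 1^2 + 1 = 3
Terms of depth exactly 1: N_1 − N_0 = 3 − 1 = 2.

2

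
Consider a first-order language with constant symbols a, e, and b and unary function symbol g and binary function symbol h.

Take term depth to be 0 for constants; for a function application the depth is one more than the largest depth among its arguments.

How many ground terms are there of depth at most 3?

Let N_k count ground terms of depth at most k. Each non-constant term of depth ≤ k is some function symbol applied to depth-≤(k−1) arguments, giving N_k = 3 + N_{k-1} + N_{k-1}^2.
N_0 = 3
N_1 = 3 + 3 + 3^2 = 15
N_2 = 3 + 15 + 15^2 = 243
N_3 = 3 + 243 + 243^2 = 59295

59295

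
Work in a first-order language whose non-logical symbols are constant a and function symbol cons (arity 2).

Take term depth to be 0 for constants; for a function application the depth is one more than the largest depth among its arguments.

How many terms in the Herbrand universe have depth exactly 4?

Let N_k count ground terms of depth at most k. Each non-constant term of depth ≤ k is some function symbol applied to depth-≤(k−1) arguments, giving N_k = 1 + N_{k-1}^2.
N_0 = 1
N_1 = 1 + 1^2 = 2
N_2 = 1 + 2^2 = 5
N_3 = 1 + 5^2 = 26
N_4 = 1 + 26^2 = 677
Terms of depth exactly 4: N_4 − N_3 = 677 − 26 = 651.

651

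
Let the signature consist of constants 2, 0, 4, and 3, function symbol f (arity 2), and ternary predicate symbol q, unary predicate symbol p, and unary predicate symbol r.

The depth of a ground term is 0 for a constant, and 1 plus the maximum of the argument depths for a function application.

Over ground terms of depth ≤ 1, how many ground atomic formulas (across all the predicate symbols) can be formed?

First count ground terms of depth ≤ 1.
Write N_k for the number of ground terms of depth ≤ k. A term of depth ≤ k is either a constant or a function symbol applied to arguments of depth ≤ k−1, so N_k = 4 + N_{k-1}^2.
N_0 = 4
N_1 = 4 + 4^2 = 20
So |H| = 20.
For each predicate symbol, the number of ground atoms is |H| raised to its arity; summing:
  q: 20^3 = 8000;  p: 20;  r: 20
Total ground atoms: 8000 + 20 + 20 = 8040.

8040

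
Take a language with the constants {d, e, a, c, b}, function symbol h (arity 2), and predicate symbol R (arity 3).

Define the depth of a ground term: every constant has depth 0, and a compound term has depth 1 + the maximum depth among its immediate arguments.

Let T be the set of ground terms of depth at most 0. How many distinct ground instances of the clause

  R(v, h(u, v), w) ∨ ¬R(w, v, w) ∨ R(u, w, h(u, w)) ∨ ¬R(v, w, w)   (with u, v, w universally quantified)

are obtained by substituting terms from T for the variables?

Ground terms of depth ≤ 0:
  If N_k denotes the number of depth-≤k ground terms, the 5 constants give N_0 = 5, and each function symbol of arity r contributes N_{k-1}^r new terms at level k: N_k = 5 + N_{k-1}^2.
  N_0 = 5
  Explicitly: d, e, a, c, b.
So there are 5 ground terms available for substitution.
The body mentions every one of the 3 quantified variables; since ground terms form a free algebra, no two substitutions collapse to the same formula.
Number of ground instances = 5^3 = 125.

125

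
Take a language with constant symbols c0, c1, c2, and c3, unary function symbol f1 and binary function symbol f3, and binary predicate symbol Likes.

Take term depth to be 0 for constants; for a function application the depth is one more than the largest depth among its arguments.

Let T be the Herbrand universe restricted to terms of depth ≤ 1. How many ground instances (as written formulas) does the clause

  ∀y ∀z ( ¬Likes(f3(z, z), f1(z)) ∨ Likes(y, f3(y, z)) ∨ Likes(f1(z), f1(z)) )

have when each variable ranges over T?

Ground terms of depth ≤ 1:
  If N_k denotes the number of depth-≤k ground terms, the 4 constants give N_0 = 4, and each function symbol of arity r contributes N_{k-1}^r new terms at level k: N_k = 4 + N_{k-1} + N_{k-1}^2.
  N_0 = 4
  N_1 = 4 + 4 + 4^2 = 24
So there are 24 ground terms available for substitution.
There are 2 variables to instantiate (y, z), each occurring in at least one literal, so different choices give different ground instances.
Number of ground instances = 24^2 = 576.

576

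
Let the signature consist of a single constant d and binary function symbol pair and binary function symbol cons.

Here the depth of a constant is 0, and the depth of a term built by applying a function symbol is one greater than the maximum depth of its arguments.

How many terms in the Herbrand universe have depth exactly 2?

16

Let N_k = |{terms of depth ≤ k}|. Then N_0 = 1 and N_k = 1 + N_{k-1}^2 + N_{k-1}^2 for k ≥ 1 (one summand per function symbol, arity giving the exponent).
N_0 = 1
N_1 = 1 + 1^2 + 1^2 = 3
N_2 = 1 + 3^2 + 3^2 = 19
Terms of depth exactly 2: N_2 − N_1 = 19 − 3 = 16.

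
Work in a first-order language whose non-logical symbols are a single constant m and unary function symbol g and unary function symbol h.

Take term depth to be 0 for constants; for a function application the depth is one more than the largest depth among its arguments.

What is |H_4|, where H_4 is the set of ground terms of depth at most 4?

31

Count level by level. With function symbols g/1, h/1, the terms of depth ≤ k are the 1 constant together with each function applied to depth-≤(k−1) tuples, so N_k = 1 + N_{k-1} + N_{k-1}.
N_0 = 1
N_1 = 1 + 1 + 1 = 3
N_2 = 1 + 3 + 3 = 7
N_3 = 1 + 7 + 7 = 15
N_4 = 1 + 15 + 15 = 31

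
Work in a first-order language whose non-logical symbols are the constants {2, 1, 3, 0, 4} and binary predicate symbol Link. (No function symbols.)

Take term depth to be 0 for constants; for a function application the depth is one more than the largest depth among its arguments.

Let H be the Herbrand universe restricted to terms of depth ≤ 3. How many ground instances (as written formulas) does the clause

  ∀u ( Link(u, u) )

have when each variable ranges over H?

Ground terms of depth ≤ 3:
  With no function symbols every ground term is a constant, so there are exactly 5 ground terms at every depth bound.
  N_0 = 5
  N_1 = 5
  N_2 = 5
  N_3 = 5
So there are 5 ground terms available for substitution.
The body mentions the single quantified variable u; since ground terms form a free algebra, no two substitutions collapse to the same formula.
Number of ground instances = 5.

5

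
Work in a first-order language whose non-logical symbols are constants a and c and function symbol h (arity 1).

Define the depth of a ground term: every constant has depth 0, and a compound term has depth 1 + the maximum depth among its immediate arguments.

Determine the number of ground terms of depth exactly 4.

2

Write N_k for the number of ground terms of depth ≤ k. A term of depth ≤ k is either a constant or a function symbol applied to arguments of depth ≤ k−1, so N_k = 2 + N_{k-1}.
N_0 = 2
N_1 = 2 + 2 = 4
N_2 = 2 + 4 = 6
N_3 = 2 + 6 = 8
N_4 = 2 + 8 = 10
Terms of depth exactly 4: N_4 − N_3 = 10 − 8 = 2.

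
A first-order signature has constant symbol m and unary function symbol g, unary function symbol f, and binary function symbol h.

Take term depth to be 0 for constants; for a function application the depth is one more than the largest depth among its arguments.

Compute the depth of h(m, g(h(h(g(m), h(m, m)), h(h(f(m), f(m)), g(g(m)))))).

6

depth(g(m)) = 1 + depth(m) = 1 + 0 = 1
depth(h(m, m)) = 1 + max(0, 0) = 1
depth(h(g(m), h(m, m))) = 1 + max(1, 1) = 2
depth(f(m)) = 1 + depth(m) = 1 + 0 = 1
depth(h(f(m), f(m))) = 1 + max(1, 1) = 2
depth(g(g(m))) = 1 + depth(g(m)) = 1 + 1 = 2
depth(h(h(f(m), f(m)), g(g(m)))) = 1 + max(2, 2) = 3
depth(h(h(g(m), h(m, m)), h(h(f(m), f(m)), g(g(m))))) = 1 + max(2, 3) = 4
depth(g(h(h(g(m), h(m, m)), h(h(f(m), f(m)), g(g(m)))))) = 1 + depth(h(h(g(m), h(m, m)), h(h(f(m), f(m)), g(g(m))))) = 1 + 4 = 5
depth(h(m, g(h(h(g(m), h(m, m)), h(h(f(m), f(m)), g(g(m))))))) = 1 + max(0, 5) = 6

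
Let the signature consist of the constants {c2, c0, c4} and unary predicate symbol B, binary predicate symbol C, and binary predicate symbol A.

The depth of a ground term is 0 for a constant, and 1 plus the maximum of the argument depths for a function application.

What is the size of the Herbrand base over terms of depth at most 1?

First count ground terms of depth ≤ 1.
With no function symbols every ground term is a constant, so there are exactly 3 ground terms at every depth bound.
N_0 = 3
N_1 = 3
Explicitly: c2, c0, c4.
So |H| = 3.
A ground atom is a predicate applied to a tuple of terms from H, so the count is the sum over predicates of |H|^arity:
  B: 3;  C: 3^2 = 9;  A: 3^2 = 9
Total ground atoms: 3 + 9 + 9 = 21.

21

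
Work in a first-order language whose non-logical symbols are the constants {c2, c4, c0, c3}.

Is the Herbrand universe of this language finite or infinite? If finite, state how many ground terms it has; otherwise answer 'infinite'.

4

There are no function symbols, so every ground term is one of the 4 constants.
The Herbrand universe is {c2, c4, c0, c3}, which is finite with 4 elements.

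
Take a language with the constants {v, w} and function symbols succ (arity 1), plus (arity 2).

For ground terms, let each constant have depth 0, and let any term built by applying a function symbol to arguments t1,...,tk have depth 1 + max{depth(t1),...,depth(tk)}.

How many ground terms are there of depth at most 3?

If N_k denotes the number of depth-≤k ground terms, the 2 constants give N_0 = 2, and each function symbol of arity r contributes N_{k-1}^r new terms at level k: N_k = 2 + N_{k-1} + N_{k-1}^2.
N_0 = 2
N_1 = 2 + 2 + 2^2 = 8
N_2 = 2 + 8 + 8^2 = 74
N_3 = 2 + 74 + 74^2 = 5552

5552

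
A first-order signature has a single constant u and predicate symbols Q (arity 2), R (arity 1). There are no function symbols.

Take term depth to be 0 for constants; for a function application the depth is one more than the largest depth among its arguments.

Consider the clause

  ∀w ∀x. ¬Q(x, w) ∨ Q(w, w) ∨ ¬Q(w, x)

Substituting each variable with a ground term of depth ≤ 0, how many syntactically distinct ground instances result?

Ground terms of depth ≤ 0:
  With no function symbols every ground term is a constant, so there is exactly 1 ground term at every depth bound.
  N_0 = 1
  Explicitly: u.
So there is exactly 1 ground term available for substitution.
The body mentions every one of the 2 quantified variables; since ground terms form a free algebra, no two substitutions collapse to the same formula.
Number of ground instances = 1^2 = 1.

1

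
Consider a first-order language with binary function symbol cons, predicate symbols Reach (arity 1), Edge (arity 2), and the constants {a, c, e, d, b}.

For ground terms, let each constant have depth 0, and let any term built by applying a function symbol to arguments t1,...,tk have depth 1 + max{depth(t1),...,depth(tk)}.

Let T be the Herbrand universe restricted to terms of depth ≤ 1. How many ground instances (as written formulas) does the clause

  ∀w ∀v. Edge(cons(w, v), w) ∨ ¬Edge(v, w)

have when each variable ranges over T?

Ground terms of depth ≤ 1:
  Count level by level. With function symbols cons/2, the terms of depth ≤ k are the 5 constants together with each function applied to depth-≤(k−1) tuples, so N_k = 5 + N_{k-1}^2.
  N_0 = 5
  N_1 = 5 + 5^2 = 30
So there are 30 ground terms available for substitution.
The body mentions every one of the 2 quantified variables; since ground terms form a free algebra, no two substitutions collapse to the same formula.
Number of ground instances = 30^2 = 900.

900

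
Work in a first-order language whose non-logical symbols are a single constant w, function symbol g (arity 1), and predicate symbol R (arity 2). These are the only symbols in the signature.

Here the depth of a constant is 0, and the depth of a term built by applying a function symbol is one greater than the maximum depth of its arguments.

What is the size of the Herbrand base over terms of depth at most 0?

First count ground terms of depth ≤ 0.
If N_k denotes the number of depth-≤k ground terms, the 1 constant gives N_0 = 1, and each function symbol of arity r contributes N_{k-1}^r new terms at level k: N_k = 1 + N_{k-1}.
N_0 = 1
So |H| = 1.
A ground atom is a predicate applied to a tuple of terms from H, so the count is the sum over predicates of |H|^arity:
  R: 1^2 = 1
Total ground atoms: 1.

1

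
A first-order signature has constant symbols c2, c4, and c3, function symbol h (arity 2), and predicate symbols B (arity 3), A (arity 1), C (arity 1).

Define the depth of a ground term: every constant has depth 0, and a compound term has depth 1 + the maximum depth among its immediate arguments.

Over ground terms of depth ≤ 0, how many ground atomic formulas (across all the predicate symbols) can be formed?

33

First count ground terms of depth ≤ 0.
If N_k denotes the number of depth-≤k ground terms, the 3 constants give N_0 = 3, and each function symbol of arity r contributes N_{k-1}^r new terms at level k: N_k = 3 + N_{k-1}^2.
N_0 = 3
Explicitly: c2, c4, c3.
So |H| = 3.
For each predicate symbol, the number of ground atoms is |H| raised to its arity; summing:
  B: 3^3 = 27;  A: 3;  C: 3
Total ground atoms: 27 + 3 + 3 = 33.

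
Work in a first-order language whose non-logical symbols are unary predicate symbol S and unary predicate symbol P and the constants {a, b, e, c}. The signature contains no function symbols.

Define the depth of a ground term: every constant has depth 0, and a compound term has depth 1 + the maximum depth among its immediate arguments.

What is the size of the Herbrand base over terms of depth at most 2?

First count ground terms of depth ≤ 2.
With no function symbols every ground term is a constant, so there are exactly 4 ground terms at every depth bound.
N_0 = 4
N_1 = 4
N_2 = 4
So |H| = 4.
Each predicate of arity r yields |H|^r ground atoms (one per choice of an r-tuple from H):
  S: 4;  P: 4
Total ground atoms: 4 + 4 = 8.

8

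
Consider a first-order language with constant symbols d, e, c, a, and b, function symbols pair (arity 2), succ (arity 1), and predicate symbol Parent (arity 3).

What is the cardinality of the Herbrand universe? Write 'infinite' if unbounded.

infinite

The signature has at least one function symbol (pair, arity 2) and at least one constant (d).
Iterating pair gives infinitely many distinct ground terms: d, pair(d, d), pair(pair(d, d), pair(d, d)), ...
So the Herbrand universe is infinite.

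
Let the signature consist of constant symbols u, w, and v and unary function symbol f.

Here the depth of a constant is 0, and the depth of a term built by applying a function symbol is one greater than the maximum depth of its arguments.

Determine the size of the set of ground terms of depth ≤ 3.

Count level by level. With function symbols f/1, the terms of depth ≤ k are the 3 constants together with each function applied to depth-≤(k−1) tuples, so N_k = 3 + N_{k-1}.
N_0 = 3
N_1 = 3 + 3 = 6
N_2 = 3 + 6 = 9
N_3 = 3 + 9 = 12

12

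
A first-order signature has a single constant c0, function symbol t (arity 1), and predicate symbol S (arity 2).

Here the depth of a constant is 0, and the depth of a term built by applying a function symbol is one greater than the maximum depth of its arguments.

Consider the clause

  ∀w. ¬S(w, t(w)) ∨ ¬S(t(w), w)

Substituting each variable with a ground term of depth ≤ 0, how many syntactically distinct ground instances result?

1

Ground terms of depth ≤ 0:
  Write N_k for the number of ground terms of depth ≤ k. A term of depth ≤ k is either a constant or a function symbol applied to arguments of depth ≤ k−1, so N_k = 1 + N_{k-1}.
  N_0 = 1
So there is exactly 1 ground term available for substitution.
There is 1 variable to instantiate (w),  occurring in at least one literal, so different choices give different ground instances.
Number of ground instances = 1.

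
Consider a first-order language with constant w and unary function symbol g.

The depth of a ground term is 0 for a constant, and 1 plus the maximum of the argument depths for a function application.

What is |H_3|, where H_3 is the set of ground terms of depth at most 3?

4

Let N_k count ground terms of depth at most k. Each non-constant term of depth ≤ k is some function symbol applied to depth-≤(k−1) arguments, giving N_k = 1 + N_{k-1}.
N_0 = 1
N_1 = 1 + 1 = 2
N_2 = 1 + 2 = 3
N_3 = 1 + 3 = 4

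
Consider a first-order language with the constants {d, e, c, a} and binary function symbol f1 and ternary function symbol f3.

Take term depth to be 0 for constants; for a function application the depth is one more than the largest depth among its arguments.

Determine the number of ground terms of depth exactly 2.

599680

Let N_k = |{terms of depth ≤ k}|. Then N_0 = 4 and N_k = 4 + N_{k-1}^2 + N_{k-1}^3 for k ≥ 1 (one summand per function symbol, arity giving the exponent).
N_0 = 4
N_1 = 4 + 4^2 + 4^3 = 84
N_2 = 4 + 84^2 + 84^3 = 599764
Terms of depth exactly 2: N_2 − N_1 = 599764 − 84 = 599680.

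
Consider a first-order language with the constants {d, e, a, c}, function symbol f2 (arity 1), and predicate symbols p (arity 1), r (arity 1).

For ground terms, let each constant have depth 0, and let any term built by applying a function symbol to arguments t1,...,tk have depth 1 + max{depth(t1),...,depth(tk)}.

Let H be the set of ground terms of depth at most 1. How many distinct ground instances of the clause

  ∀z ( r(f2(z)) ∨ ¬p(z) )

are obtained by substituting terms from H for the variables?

8

Ground terms of depth ≤ 1:
  Count level by level. With function symbols f2/1, the terms of depth ≤ k are the 4 constants together with each function applied to depth-≤(k−1) tuples, so N_k = 4 + N_{k-1}.
  N_0 = 4
  N_1 = 4 + 4 = 8
  Explicitly: d, e, a, c, f2(d), f2(e), f2(a), f2(c).
So there are 8 ground terms available for substitution.
The clause has 1 distinct variable (z), which appears in the body. In the free term algebra distinct substitutions yield syntactically distinct ground instances.
Number of ground instances = 8.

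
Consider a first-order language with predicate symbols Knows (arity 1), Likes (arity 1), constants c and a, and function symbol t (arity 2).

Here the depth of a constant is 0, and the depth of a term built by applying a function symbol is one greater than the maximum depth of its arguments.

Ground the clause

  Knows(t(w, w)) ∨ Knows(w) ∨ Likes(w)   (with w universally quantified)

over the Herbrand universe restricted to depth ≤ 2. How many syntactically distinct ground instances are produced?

38

Ground terms of depth ≤ 2:
  Let N_k count ground terms of depth at most k. Each non-constant term of depth ≤ k is some function symbol applied to depth-≤(k−1) arguments, giving N_k = 2 + N_{k-1}^2.
  N_0 = 2
  N_1 = 2 + 2^2 = 6
  N_2 = 2 + 6^2 = 38
So there are 38 ground terms available for substitution.
There is 1 variable to instantiate (w),  occurring in at least one literal, so different choices give different ground instances.
Number of ground instances = 38.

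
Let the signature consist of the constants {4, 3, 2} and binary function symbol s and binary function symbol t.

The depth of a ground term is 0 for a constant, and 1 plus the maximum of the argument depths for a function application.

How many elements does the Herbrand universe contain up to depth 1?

Count level by level. With function symbols s/2, t/2, the terms of depth ≤ k are the 3 constants together with each function applied to depth-≤(k−1) tuples, so N_k = 3 + N_{k-1}^2 + N_{k-1}^2.
N_0 = 3
N_1 = 3 + 3^2 + 3^2 = 21

21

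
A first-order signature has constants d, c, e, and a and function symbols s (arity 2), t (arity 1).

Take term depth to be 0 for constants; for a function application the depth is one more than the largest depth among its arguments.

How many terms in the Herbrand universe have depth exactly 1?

20

Count level by level. With function symbols s/2, t/1, the terms of depth ≤ k are the 4 constants together with each function applied to depth-≤(k−1) tuples, so N_k = 4 + N_{k-1}^2 + N_{k-1}.
N_0 = 4
N_1 = 4 + 4^2 + 4 = 24
Terms of depth exactly 1: N_1 − N_0 = 24 − 4 = 20.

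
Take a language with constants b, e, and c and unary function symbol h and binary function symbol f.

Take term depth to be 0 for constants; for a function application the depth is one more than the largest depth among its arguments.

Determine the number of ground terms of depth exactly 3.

If N_k denotes the number of depth-≤k ground terms, the 3 constants give N_0 = 3, and each function symbol of arity r contributes N_{k-1}^r new terms at level k: N_k = 3 + N_{k-1} + N_{k-1}^2.
N_0 = 3
N_1 = 3 + 3 + 3^2 = 15
N_2 = 3 + 15 + 15^2 = 243
N_3 = 3 + 243 + 243^2 = 59295
Terms of depth exactly 3: N_3 − N_2 = 59295 − 243 = 59052.

59052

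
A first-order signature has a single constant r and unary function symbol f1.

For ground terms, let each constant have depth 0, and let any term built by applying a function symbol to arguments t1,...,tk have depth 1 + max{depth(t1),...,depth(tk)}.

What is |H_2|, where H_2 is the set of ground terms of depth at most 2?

Write N_k for the number of ground terms of depth ≤ k. A term of depth ≤ k is either a constant or a function symbol applied to arguments of depth ≤ k−1, so N_k = 1 + N_{k-1}.
N_0 = 1
N_1 = 1 + 1 = 2
N_2 = 1 + 2 = 3
Explicitly: r, f1(r), f1(f1(r)).

3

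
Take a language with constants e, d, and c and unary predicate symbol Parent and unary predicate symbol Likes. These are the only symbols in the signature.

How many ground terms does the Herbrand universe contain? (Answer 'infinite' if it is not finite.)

There are no function symbols, so every ground term is one of the 3 constants.
The Herbrand universe is {e, d, c}, which is finite with 3 elements.

3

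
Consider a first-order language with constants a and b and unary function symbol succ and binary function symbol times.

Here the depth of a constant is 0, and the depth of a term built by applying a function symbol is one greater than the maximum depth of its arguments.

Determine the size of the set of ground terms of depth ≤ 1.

Let N_k = |{terms of depth ≤ k}|. Then N_0 = 2 and N_k = 2 + N_{k-1} + N_{k-1}^2 for k ≥ 1 (one summand per function symbol, arity giving the exponent).
N_0 = 2
N_1 = 2 + 2 + 2^2 = 8
Explicitly: a, b, succ(a), succ(b), times(a, a), times(a, b), times(b, a), times(b, b).

8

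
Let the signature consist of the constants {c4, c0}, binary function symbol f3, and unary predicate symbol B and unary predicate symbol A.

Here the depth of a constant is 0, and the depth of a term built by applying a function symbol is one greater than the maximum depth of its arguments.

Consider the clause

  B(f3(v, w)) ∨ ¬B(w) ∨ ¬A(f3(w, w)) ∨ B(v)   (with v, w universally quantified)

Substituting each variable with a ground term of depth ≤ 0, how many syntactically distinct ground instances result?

4

Ground terms of depth ≤ 0:
  Let N_k count ground terms of depth at most k. Each non-constant term of depth ≤ k is some function symbol applied to depth-≤(k−1) arguments, giving N_k = 2 + N_{k-1}^2.
  N_0 = 2
  Explicitly: c4, c0.
So there are 2 ground terms available for substitution.
The body mentions every one of the 2 quantified variables; since ground terms form a free algebra, no two substitutions collapse to the same formula.
Number of ground instances = 2^2 = 4.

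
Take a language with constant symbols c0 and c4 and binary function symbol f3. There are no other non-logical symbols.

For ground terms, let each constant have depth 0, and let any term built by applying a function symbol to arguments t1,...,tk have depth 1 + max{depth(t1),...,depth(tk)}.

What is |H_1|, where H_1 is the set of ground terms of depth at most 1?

6

If N_k denotes the number of depth-≤k ground terms, the 2 constants give N_0 = 2, and each function symbol of arity r contributes N_{k-1}^r new terms at level k: N_k = 2 + N_{k-1}^2.
N_0 = 2
N_1 = 2 + 2^2 = 6
Explicitly: c0, c4, f3(c0, c0), f3(c0, c4), f3(c4, c0), f3(c4, c4).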